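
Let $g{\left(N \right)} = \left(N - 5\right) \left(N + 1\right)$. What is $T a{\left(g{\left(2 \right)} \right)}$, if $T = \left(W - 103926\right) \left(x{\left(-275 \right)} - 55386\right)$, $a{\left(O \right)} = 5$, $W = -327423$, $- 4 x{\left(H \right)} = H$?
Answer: $\frac{477220809405}{4} \approx 1.1931 \cdot 10^{11}$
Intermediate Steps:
$x{\left(H \right)} = - \frac{H}{4}$
$g{\left(N \right)} = \left(1 + N\right) \left(-5 + N\right)$ ($g{\left(N \right)} = \left(-5 + N\right) \left(1 + N\right) = \left(1 + N\right) \left(-5 + N\right)$)
$T = \frac{95444161881}{4}$ ($T = \left(-327423 - 103926\right) \left(\left(- \frac{1}{4}\right) \left(-275\right) - 55386\right) = - 431349 \left(\frac{275}{4} - 55386\right) = \left(-431349\right) \left(- \frac{221269}{4}\right) = \frac{95444161881}{4} \approx 2.3861 \cdot 10^{10}$)
$T a{\left(g{\left(2 \right)} \right)} = \frac{95444161881}{4} \cdot 5 = \frac{477220809405}{4}$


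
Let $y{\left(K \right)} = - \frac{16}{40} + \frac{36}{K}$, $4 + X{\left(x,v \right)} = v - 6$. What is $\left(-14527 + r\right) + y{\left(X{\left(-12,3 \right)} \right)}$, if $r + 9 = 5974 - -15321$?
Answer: $\frac{236371}{35} \approx 6753.5$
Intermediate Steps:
$X{\left(x,v \right)} = -10 + v$ ($X{\left(x,v \right)} = -4 + \left(v - 6\right) = -4 + \left(-6 + v\right) = -10 + v$)
$y{\left(K \right)} = - \frac{2}{5} + \frac{36}{K}$ ($y{\left(K \right)} = \left(-16\right) \frac{1}{40} + \frac{36}{K} = - \frac{2}{5} + \frac{36}{K}$)
$r = 21286$ ($r = -9 + \left(5974 - -15321\right) = -9 + \left(5974 + 15321\right) = -9 + 21295 = 21286$)
$\left(-14527 + r\right) + y{\left(X{\left(-12,3 \right)} \right)} = \left(-14527 + 21286\right) + \left(- \frac{2}{5} + \frac{36}{-10 + 3}\right) = 6759 + \left(- \frac{2}{5} + \frac{36}{-7}\right) = 6759 + \left(- \frac{2}{5} + 36 \left(- \frac{1}{7}\right)\right) = 6759 - \frac{194}{35} = \frac{236371}{35}$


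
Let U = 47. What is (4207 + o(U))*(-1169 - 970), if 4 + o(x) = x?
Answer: -9090750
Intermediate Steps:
o(x) = -4 + x
(4207 + o(U))*(-1169 - 970) = (4207 + (-4 + 47))*(-1169 - 970) = (4207 + 43)*(-2139) = 4250*(-2139) = -9090750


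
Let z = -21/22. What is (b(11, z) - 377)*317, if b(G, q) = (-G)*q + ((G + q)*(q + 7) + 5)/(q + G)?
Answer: -277392435/2431 ≈ -1.1411e+5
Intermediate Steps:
z = -21/22 (z = -21*1/22 = -21/22 ≈ -0.95455)
b(G, q) = (5 + (7 + q)*(G + q))/(G + q) - G*q (b(G, q) = -G*q + ((G + q)*(7 + q) + 5)/(G + q) = -G*q + ((7 + q)*(G + q) + 5)/(G + q) = -G*q + (5 + (7 + q)*(G + q))/(G + q) = (5 + (7 + q)*(G + q))/(G + q) - G*q)
(b(11, z) - 377)*317 = ((5 + (-21/22)² + 7*11 + 7*(-21/22) + 11*(-21/22) - 1*11*(-21/22)² - 1*(-21/22)*11²)/(11 - 21/22) - 377)*317 = ((5 + 441/484 + 77 - 147/22 - 21/2 - 1*11*441/484 - 1*(-21/22)*121)/(221/22) - 377)*317 = (22*(5 + 441/484 + 77 - 147/22 - 21/2 - 441/44 + 231/2)/221 - 377)*317 = ((22/221)*(20716/121) - 377)*317 = (41432/2431 - 377)*317 = -875055/2431*317 = -277392435/2431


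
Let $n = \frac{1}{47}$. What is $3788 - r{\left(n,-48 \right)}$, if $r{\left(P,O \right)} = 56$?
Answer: $3732$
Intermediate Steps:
$n = \frac{1}{47} \approx 0.021277$
$3788 - r{\left(n,-48 \right)} = 3788 - 56 = 3732$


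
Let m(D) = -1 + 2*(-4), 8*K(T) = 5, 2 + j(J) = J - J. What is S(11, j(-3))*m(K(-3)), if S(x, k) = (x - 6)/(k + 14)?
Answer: -15/4 ≈ -3.7500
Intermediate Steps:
j(J) = -2 (j(J) = -2 + (J - J) = -2 + 0 = -2)
K(T) = 5/8 (K(T) = (⅛)*5 = 5/8)
m(D) = -9 (m(D) = -1 - 8 = -9)
S(x, k) = (-6 + x)/(14 + k)
S(11, j(-3))*m(K(-3)) = ((-6 + 11)/(14 - 2))*(-9) = (5/12)*(-9) = -15/4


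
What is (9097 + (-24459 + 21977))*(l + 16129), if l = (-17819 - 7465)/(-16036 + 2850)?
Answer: 703512784485/6593 ≈ 1.0671e+8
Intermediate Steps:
l = 12642/6593 (l = -25284/(-13186) = -25284*(-1/13186) = 12642/6593 ≈ 1.9175)
(9097 + (-24459 + 21977))*(l + 16129) = (9097 + (-24459 + 21977))*(12642/6593 + 16129) = (9097 - 2482)*(106351139/6593) = 6615*(106351139/6593) = 703512784485/6593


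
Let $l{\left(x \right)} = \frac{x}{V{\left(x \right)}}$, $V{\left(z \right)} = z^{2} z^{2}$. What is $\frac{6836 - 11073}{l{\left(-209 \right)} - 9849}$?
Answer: $\frac{38680966973}{89914761322} \approx 0.4302$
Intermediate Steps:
$V{\left(z \right)} = z^{4}$
$l{\left(x \right)} = \frac{1}{x^{3}}$ ($l{\left(x \right)} = \frac{x}{x^{4}} = \frac{1}{x^{3}}$)
$\frac{6836 - 11073}{l{\left(-209 \right)} - 9849} = \frac{6836 - 11073}{\frac{1}{-9129329} - 9849} = - \frac{4237}{- \frac{1}{9129329} - 9849} = - \frac{4237}{- \frac{89914761322}{9129329}} = \left(-4237\right) \left(- \frac{9129329}{89914761322}\right) = \frac{38680966973}{89914761322}$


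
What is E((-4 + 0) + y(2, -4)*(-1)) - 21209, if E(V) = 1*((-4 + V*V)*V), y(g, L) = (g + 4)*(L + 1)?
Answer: -18521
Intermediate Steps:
y(g, L) = (1 + L)*(4 + g) (y(g, L) = (4 + g)*(1 + L) = (1 + L)*(4 + g))
E(V) = V*(-4 + V²) (E(V) = 1*((-4 + V²)*V) = 1*(V*(-4 + V²)) = V*(-4 + V²))
E((-4 + 0) + y(2, -4)*(-1)) - 21209 = ((-4 + 0) + (4 + 2 + 4*(-4) - 4*2)*(-1))*(-4 + ((-4 + 0) + (4 + 2 + 4*(-4) - 4*2)*(-1))²) - 21209 = (-4 + (4 + 2 - 16 - 8)*(-1))*(-4 + (-4 + (4 + 2 - 16 - 8)*(-1))²) - 21209 = (-4 - 18*(-1))*(-4 + (-4 - 18*(-1))²) - 21209 = (-4 + 18)*(-4 + (-4 + 18)²) - 21209 = 14*(-4 + 14²) - 21209 = 14*(-4 + 196) - 21209 = 14*192 - 21209 = 2688 - 21209 = -18521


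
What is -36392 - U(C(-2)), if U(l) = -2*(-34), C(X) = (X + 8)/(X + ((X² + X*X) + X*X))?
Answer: -36460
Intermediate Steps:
C(X) = (8 + X)/(X + 3*X²) (C(X) = (8 + X)/(X + ((X² + X²) + X²)) = (8 + X)/(X + (2*X² + X²)) = (8 + X)/(X + 3*X²))
U(l) = 68
-36392 - U(C(-2)) = -36392 - 1*68 = -36392 - 68 = -36460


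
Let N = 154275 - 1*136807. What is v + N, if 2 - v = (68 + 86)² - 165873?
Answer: 159627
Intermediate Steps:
N = 17468 (N = 154275 - 136807 = 17468)
v = 142159 (v = 2 - ((68 + 86)² - 165873) = 2 - (154² - 165873) = 2 - (23716 - 165873) = 2 - 1*(-142157) = 2 + 142157 = 142159)
v + N = 142159 + 17468 = 159627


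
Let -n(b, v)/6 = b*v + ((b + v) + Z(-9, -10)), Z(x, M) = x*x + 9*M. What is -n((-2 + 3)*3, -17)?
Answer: -444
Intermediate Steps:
Z(x, M) = x² + 9*M
n(b, v) = 54 - 6*b - 6*v - 6*b*v (n(b, v) = -6*(b*v + ((b + v) + ((-9)² + 9*(-10)))) = -6*(b*v + ((b + v) + (81 - 90))) = -6*(b*v + ((b + v) - 9)) = -6*(b*v + (-9 + b + v)) = -6*(-9 + b + v + b*v) = 54 - 6*b - 6*v - 6*b*v)
-n((-2 + 3)*3, -17) = -(54 - 6*(-2 + 3)*3 - 6*(-17) - 6*(-2 + 3)*3*(-17)) = -(54 - 6*3 + 102 - 6*1*3*(-17)) = -(54 - 6*3 + 102 - 6*3*(-17)) = -(54 - 18 + 102 + 306) = -1*444 = -444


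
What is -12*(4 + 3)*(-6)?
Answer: 504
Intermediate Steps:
-12*(4 + 3)*(-6) = -84*(-6) = 504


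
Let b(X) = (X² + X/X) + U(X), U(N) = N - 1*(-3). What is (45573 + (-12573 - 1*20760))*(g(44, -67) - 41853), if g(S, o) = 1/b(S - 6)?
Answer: -380624568840/743 ≈ -5.1228e+8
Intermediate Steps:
U(N) = 3 + N (U(N) = N + 3 = 3 + N)
b(X) = 4 + X + X² (b(X) = (X² + X/X) + (3 + X) = (X² + 1) + (3 + X) = (1 + X²) + (3 + X) = 4 + X + X²)
g(S, o) = 1/(-2 + S + (-6 + S)²) (g(S, o) = 1/(4 + (S - 6) + (S - 6)²) = 1/(4 + (-6 + S) + (-6 + S)²) = 1/(-2 + S + (-6 + S)²))
(45573 + (-12573 - 1*20760))*(g(44, -67) - 41853) = (45573 + (-12573 - 1*20760))*(1/(-2 + 44 + (-6 + 44)²) - 41853) = (45573 + (-12573 - 20760))*(1/(-2 + 44 + 38²) - 41853) = (45573 - 33333)*(1/(-2 + 44 + 1444) - 41853) = 12240*(1/1486 - 41853) = 12240*(-62193557/1486) = -380624568840/743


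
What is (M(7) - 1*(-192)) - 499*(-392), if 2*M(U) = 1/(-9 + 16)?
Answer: 2741201/14 ≈ 1.9580e+5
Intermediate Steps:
M(U) = 1/14 (M(U) = 1/(2*(-9 + 16)) = (½)/7 = (½)*(⅐) = 1/14)
(M(7) - 1*(-192)) - 499*(-392) = (1/14 - 1*(-192)) - 499*(-392) = (1/14 + 192) + 195608 = 2689/14 + 195608 = 2741201/14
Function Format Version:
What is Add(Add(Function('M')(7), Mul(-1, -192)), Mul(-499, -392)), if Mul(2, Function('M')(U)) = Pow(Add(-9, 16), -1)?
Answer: Rational(2741201, 14) ≈ 1.9580e+5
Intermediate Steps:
Function('M')(U) = Rational(1, 14) (Function('M')(U) = Mul(Rational(1, 2), Pow(Add(-9, 16), -1)) = Mul(Rational(1, 2), Pow(7, -1)) = Mul(Rational(1, 2), Rational(1, 7)) = Rational(1, 14))
Add(Add(Function('M')(7), Mul(-1, -192)), Mul(-499, -392)) = Add(Add(Rational(1, 14), Mul(-1, -192)), Mul(-499, -392)) = Add(Add(Rational(1, 14), 192), 195608) = Add(Rational(2689, 14), 195608) = Rational(2741201, 14)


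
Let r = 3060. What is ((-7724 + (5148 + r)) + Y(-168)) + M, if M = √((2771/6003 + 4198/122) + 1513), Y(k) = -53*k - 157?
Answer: 9231 + √23061562770209/122061 ≈ 9270.3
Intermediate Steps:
Y(k) = -157 - 53*k
M = √23061562770209/122061 (M = √((2771*(1/6003) + 4198*(1/122)) + 1513) = √((2771/6003 + 2099/61) + 1513) = √(12769328/366183 + 1513) = √(566804207/366183) = √23061562770209/122061 ≈ 39.343)
((-7724 + (5148 + r)) + Y(-168)) + M = ((-7724 + (5148 + 3060)) + (-157 - 53*(-168))) + √23061562770209/122061 = ((-7724 + 8208) + (-157 + 8904)) + √23061562770209/122061 = (484 + 8747) + √23061562770209/122061 = 9231 + √23061562770209/122061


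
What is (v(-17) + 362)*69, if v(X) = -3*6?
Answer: 23736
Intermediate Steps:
v(X) = -18
(v(-17) + 362)*69 = (-18 + 362)*69 = 344*69 = 23736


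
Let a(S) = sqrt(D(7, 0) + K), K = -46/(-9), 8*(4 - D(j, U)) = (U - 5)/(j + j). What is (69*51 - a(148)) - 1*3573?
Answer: -54 - sqrt(64603)/84 ≈ -57.026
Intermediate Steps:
D(j, U) = 4 - (-5 + U)/(16*j) (D(j, U) = 4 - (U - 5)/(8*(j + j)) = 4 - (-5 + U)/(8*(2*j)) = 4 - (-5 + U)*1/(2*j)/8 = 4 - (-5 + U)/(16*j))
K = 46/9 (K = -46*(-1/9) = 46/9 ≈ 5.1111)
a(S) = sqrt(64603)/84 (a(S) = sqrt((1/16)*(5 - 1*0 + 64*7)/7 + 46/9) = sqrt((1/16)*(1/7)*(5 + 0 + 448) + 46/9) = sqrt((1/16)*(1/7)*453 + 46/9) = sqrt(453/112 + 46/9) = sqrt(9229/1008) = sqrt(64603)/84)
(69*51 - a(148)) - 1*3573 = (69*51 - sqrt(64603)/84) - 1*3573 = (3519 - sqrt(64603)/84) - 3573 = -54 - sqrt(64603)/84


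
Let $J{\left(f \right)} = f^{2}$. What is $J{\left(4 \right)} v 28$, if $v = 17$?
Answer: $7616$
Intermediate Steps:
$J{\left(4 \right)} v 28 = 4^{2} \cdot 17 \cdot 28 = 16 \cdot 17 \cdot 28 = 272 \cdot 28 = 7616$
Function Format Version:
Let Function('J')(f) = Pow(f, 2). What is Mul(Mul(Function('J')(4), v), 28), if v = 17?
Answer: 7616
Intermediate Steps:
Mul(Mul(Function('J')(4), v), 28) = Mul(Mul(Pow(4, 2), 17), 28) = Mul(Mul(16, 17), 28) = Mul(272, 28) = 7616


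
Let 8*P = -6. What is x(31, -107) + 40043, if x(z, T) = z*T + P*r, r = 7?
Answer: 146883/4 ≈ 36721.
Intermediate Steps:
P = -3/4 (P = (1/8)*(-6) = -3/4 ≈ -0.75000)
x(z, T) = -21/4 + T*z (x(z, T) = z*T - 3/4*7 = T*z - 21/4 = -21/4 + T*z)
x(31, -107) + 40043 = (-21/4 - 107*31) + 40043 = (-21/4 - 3317) + 40043 = -13289/4 + 40043 = 146883/4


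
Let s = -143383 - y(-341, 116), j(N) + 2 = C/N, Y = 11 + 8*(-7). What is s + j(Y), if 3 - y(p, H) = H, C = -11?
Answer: -6447229/45 ≈ -1.4327e+5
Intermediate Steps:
y(p, H) = 3 - H
Y = -45 (Y = 11 - 56 = -45)
j(N) = -2 - 11/N
s = -143270 (s = -143383 - (3 - 1*116) = -143383 - (3 - 116) = -143383 - 1*(-113) = -143383 + 113 = -143270)
s + j(Y) = -143270 + (-2 - 11/(-45)) = -143270 + (-2 - 11*(-1/45)) = -143270 + (-2 + 11/45) = -143270 - 79/45 = -6447229/45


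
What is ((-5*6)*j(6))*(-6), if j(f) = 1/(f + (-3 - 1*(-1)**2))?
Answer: 90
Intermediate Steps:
j(f) = 1/(-4 + f) (j(f) = 1/(f + (-3 - 1*1)) = 1/(f + (-3 - 1)) = 1/(f - 4) = 1/(-4 + f))
((-5*6)*j(6))*(-6) = ((-5*6)/(-4 + 6))*(-6) = -30/2*(-6) = -30*1/2*(-6) = -15*(-6) = 90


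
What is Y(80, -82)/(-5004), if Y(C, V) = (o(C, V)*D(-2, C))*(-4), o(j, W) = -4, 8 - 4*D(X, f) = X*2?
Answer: -4/417 ≈ -0.0095923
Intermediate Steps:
D(X, f) = 2 - X/2 (D(X, f) = 2 - X*2/4 = 2 - X/2)
Y(C, V) = 48 (Y(C, V) = -4*(2 - 1/2*(-2))*(-4) = -4*(2 + 1)*(-4) = -4*3*(-4) = -12*(-4) = 48)
Y(80, -82)/(-5004) = 48/(-5004) = 48*(-1/5004) = -4/417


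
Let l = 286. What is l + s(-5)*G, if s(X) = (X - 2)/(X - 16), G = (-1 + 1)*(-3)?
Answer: 286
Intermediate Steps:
G = 0 (G = 0*(-3) = 0)
s(X) = (-2 + X)/(-16 + X)
l + s(-5)*G = 286 + ((-2 - 5)/(-16 - 5))*0 = 286 + (-7/(-21))*0 = 286 - 1/21*(-7)*0 = 286 + (⅓)*0 = 286 + 0 = 286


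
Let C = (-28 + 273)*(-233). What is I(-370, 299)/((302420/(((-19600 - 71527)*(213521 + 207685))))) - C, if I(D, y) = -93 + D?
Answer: 8894351688853/151210 ≈ 5.8821e+7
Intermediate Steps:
C = -57085 (C = 245*(-233) = -57085)
I(-370, 299)/((302420/(((-19600 - 71527)*(213521 + 207685))))) - C = (-93 - 370)/((302420/(((-19600 - 71527)*(213521 + 207685))))) - 1*(-57085) = -463/(302420/((-91127*421206))) + 57085 = -463/(302420/(-38383239162)) + 57085 = -463/(302420*(-1/38383239162)) + 57085 = -463/(-151210/19191619581) + 57085 = -463*(-19191619581/151210) + 57085 = 8885719866003/151210 + 57085 = 8894351688853/151210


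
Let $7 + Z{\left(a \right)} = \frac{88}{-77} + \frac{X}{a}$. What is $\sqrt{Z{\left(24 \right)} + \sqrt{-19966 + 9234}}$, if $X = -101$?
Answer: $\frac{\sqrt{-87150 + 14112 i \sqrt{2683}}}{84} \approx 6.7815 + 7.6381 i$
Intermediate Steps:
$Z{\left(a \right)} = - \frac{57}{7} - \frac{101}{a}$ ($Z{\left(a \right)} = -7 + \left(\frac{88}{-77} - \frac{101}{a}\right) = -7 + \left(88 \left(- \frac{1}{77}\right) - \frac{101}{a}\right) = -7 - \left(\frac{8}{7} + \frac{101}{a}\right) = - \frac{57}{7} - \frac{101}{a}$)
$\sqrt{Z{\left(24 \right)} + \sqrt{-19966 + 9234}} = \sqrt{\left(- \frac{57}{7} - \frac{101}{24}\right) + \sqrt{-19966 + 9234}} = \sqrt{\left(- \frac{57}{7} - \frac{101}{24}\right) + \sqrt{-10732}} = \sqrt{\left(- \frac{57}{7} - \frac{101}{24}\right) + 2 i \sqrt{2683}} = \sqrt{- \frac{2075}{168} + 2 i \sqrt{2683}}$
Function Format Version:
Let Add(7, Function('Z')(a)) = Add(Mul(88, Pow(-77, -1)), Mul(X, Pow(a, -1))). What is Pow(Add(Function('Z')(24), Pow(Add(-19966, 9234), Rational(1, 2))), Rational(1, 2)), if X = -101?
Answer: Mul(Rational(1, 84), Pow(Add(-87150, Mul(14112, I, Pow(2683, Rational(1, 2)))), Rational(1, 2))) ≈ Add(6.7815, Mul(7.6381, I))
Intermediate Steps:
Function('Z')(a) = Add(Rational(-57, 7), Mul(-101, Pow(a, -1))) (Function('Z')(a) = Add(-7, Add(Mul(88, Pow(-77, -1)), Mul(-101, Pow(a, -1)))) = Add(-7, Add(Mul(88, Rational(-1, 77)), Mul(-101, Pow(a, -1)))) = Add(-7, Add(Rational(-8, 7), Mul(-101, Pow(a, -1)))) = Add(Rational(-57, 7), Mul(-101, Pow(a, -1))))
Pow(Add(Function('Z')(24), Pow(Add(-19966, 9234), Rational(1, 2))), Rational(1, 2)) = Pow(Add(Add(Rational(-57, 7), Mul(-101, Pow(24, -1))), Pow(Add(-19966, 9234), Rational(1, 2))), Rational(1, 2)) = Pow(Add(Add(Rational(-57, 7), Mul(-101, Rational(1, 24))), Pow(-10732, Rational(1, 2))), Rational(1, 2)) = Pow(Add(Add(Rational(-57, 7), Rational(-101, 24)), Mul(2, I, Pow(2683, Rational(1, 2)))), Rational(1, 2)) = Pow(Add(Rational(-2075, 168), Mul(2, I, Pow(2683, Rational(1, 2)))), Rational(1, 2))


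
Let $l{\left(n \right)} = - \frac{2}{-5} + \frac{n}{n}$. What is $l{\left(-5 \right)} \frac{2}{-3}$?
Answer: $- \frac{14}{15} \approx -0.93333$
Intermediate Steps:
$l{\left(n \right)} = \frac{7}{5}$ ($l{\left(n \right)} = \left(-2\right) \left(- \frac{1}{5}\right) + 1 = \frac{2}{5} + 1 = \frac{7}{5}$)
$l{\left(-5 \right)} \frac{2}{-3} = \frac{7 \frac{2}{-3}}{5} = \frac{7 \cdot 2 \left(- \frac{1}{3}\right)}{5} = \frac{7}{5} \left(- \frac{2}{3}\right) = - \frac{14}{15}$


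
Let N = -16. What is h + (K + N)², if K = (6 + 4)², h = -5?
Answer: 7051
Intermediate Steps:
K = 100 (K = 10² = 100)
h + (K + N)² = -5 + (100 - 16)² = -5 + 84² = -5 + 7056 = 7051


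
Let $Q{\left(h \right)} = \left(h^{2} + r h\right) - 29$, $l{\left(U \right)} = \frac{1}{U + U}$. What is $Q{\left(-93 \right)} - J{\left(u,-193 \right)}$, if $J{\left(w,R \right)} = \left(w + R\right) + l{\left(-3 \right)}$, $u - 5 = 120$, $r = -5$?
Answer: $\frac{54919}{6} \approx 9153.2$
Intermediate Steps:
$u = 125$ ($u = 5 + 120 = 125$)
$l{\left(U \right)} = \frac{1}{2 U}$
$Q{\left(h \right)} = -29 + h^{2} - 5 h$ ($Q{\left(h \right)} = \left(h^{2} - 5 h\right) - 29 = -29 + h^{2} - 5 h$)
$J{\left(w,R \right)} = - \frac{1}{6} + R + w$ ($J{\left(w,R \right)} = \left(w + R\right) + \frac{1}{2 \left(-3\right)} = \left(R + w\right) + \frac{1}{2} \left(- \frac{1}{3}\right) = \left(R + w\right) - \frac{1}{6} = - \frac{1}{6} + R + w$)
$Q{\left(-93 \right)} - J{\left(u,-193 \right)} = \left(-29 + \left(-93\right)^{2} - -465\right) - \left(- \frac{1}{6} - 193 + 125\right) = \left(-29 + 8649 + 465\right) - - \frac{409}{6} = 9085 + \frac{409}{6} = \frac{54919}{6}$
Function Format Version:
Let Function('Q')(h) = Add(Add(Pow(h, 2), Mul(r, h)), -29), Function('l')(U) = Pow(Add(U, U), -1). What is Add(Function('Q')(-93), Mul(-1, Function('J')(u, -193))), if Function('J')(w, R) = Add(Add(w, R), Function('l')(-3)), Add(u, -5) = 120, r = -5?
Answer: Rational(54919, 6) ≈ 9153.2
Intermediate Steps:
u = 125 (u = Add(5, 120) = 125)
Function('l')(U) = Mul(Rational(1, 2), Pow(U, -1)) (Function('l')(U) = Pow(Mul(2, U), -1) = Mul(Rational(1, 2), Pow(U, -1)))
Function('Q')(h) = Add(-29, Pow(h, 2), Mul(-5, h)) (Function('Q')(h) = Add(Add(Pow(h, 2), Mul(-5, h)), -29) = Add(-29, Pow(h, 2), Mul(-5, h)))
Function('J')(w, R) = Add(Rational(-1, 6), R, w) (Function('J')(w, R) = Add(Add(w, R), Mul(Rational(1, 2), Pow(-3, -1))) = Add(Add(R, w), Mul(Rational(1, 2), Rational(-1, 3))) = Add(Add(R, w), Rational(-1, 6)) = Add(Rational(-1, 6), R, w))
Add(Function('Q')(-93), Mul(-1, Function('J')(u, -193))) = Add(Add(-29, Pow(-93, 2), Mul(-5, -93)), Mul(-1, Add(Rational(-1, 6), -193, 125))) = Add(Add(-29, 8649, 465), Mul(-1, Rational(-409, 6))) = Add(9085, Rational(409, 6)) = Rational(54919, 6)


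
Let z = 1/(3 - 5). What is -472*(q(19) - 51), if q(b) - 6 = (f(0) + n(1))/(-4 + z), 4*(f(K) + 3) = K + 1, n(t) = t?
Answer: 189508/9 ≈ 21056.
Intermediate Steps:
f(K) = -11/4 + K/4 (f(K) = -3 + (K + 1)/4 = -3 + (1 + K)/4 = -3 + (¼ + K/4) = -11/4 + K/4)
z = -½ (z = 1/(-2) = -½ ≈ -0.50000)
q(b) = 115/18 (q(b) = 6 + ((-11/4 + (¼)*0) + 1)/(-4 - ½) = 6 + ((-11/4 + 0) + 1)/(-9/2) = 6 + (-11/4 + 1)*(-2/9) = 6 - 7/4*(-2/9) = 6 + 7/18 = 115/18)
-472*(q(19) - 51) = -472*(115/18 - 51) = -472*(-803/18) = 189508/9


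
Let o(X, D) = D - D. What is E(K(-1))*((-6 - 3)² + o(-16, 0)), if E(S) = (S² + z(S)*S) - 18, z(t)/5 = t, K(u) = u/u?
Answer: -972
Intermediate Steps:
K(u) = 1
z(t) = 5*t
E(S) = -18 + 6*S² (E(S) = (S² + (5*S)*S) - 18 = (S² + 5*S²) - 18 = 6*S² - 18 = -18 + 6*S²)
o(X, D) = 0
E(K(-1))*((-6 - 3)² + o(-16, 0)) = (-18 + 6*1²)*((-6 - 3)² + 0) = (-18 + 6*1)*((-9)² + 0) = (-18 + 6)*(81 + 0) = -12*81 = -972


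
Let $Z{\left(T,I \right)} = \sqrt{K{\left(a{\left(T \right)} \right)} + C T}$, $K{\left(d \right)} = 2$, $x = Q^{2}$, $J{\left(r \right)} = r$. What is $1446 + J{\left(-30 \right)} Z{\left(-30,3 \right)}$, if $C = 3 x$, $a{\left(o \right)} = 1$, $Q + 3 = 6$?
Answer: $1446 - 60 i \sqrt{202} \approx 1446.0 - 852.76 i$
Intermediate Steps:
$Q = 3$ ($Q = -3 + 6 = 3$)
$x = 9$ ($x = 3^{2} = 9$)
$C = 27$ ($C = 3 \cdot 9 = 27$)
$Z{\left(T,I \right)} = \sqrt{2 + 27 T}$
$1446 + J{\left(-30 \right)} Z{\left(-30,3 \right)} = 1446 - 30 \sqrt{2 + 27 \left(-30\right)} = 1446 - 30 \sqrt{2 - 810} = 1446 - 30 \sqrt{-808} = 1446 - 30 \cdot 2 i \sqrt{202} = 1446 - 60 i \sqrt{202}$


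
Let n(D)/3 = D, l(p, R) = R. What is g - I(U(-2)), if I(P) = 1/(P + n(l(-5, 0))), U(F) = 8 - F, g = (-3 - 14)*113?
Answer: -19211/10 ≈ -1921.1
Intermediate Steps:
g = -1921 (g = -17*113 = -1921)
n(D) = 3*D
I(P) = 1/P (I(P) = 1/(P + 3*0) = 1/(P + 0) = 1/P)
g - I(U(-2)) = -1921 - 1/(8 - 1*(-2)) = -1921 - 1/(8 + 2) = -1921 - 1/10 = -1921 - 1*⅒ = -1921 - ⅒ = -19211/10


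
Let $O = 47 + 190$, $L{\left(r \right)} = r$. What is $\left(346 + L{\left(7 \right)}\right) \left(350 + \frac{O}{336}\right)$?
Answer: $\frac{13865487}{112} \approx 1.238 \cdot 10^{5}$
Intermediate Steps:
$O = 237$
$\left(346 + L{\left(7 \right)}\right) \left(350 + \frac{O}{336}\right) = \left(346 + 7\right) \left(350 + \frac{237}{336}\right) = 353 \left(350 + 237 \cdot \frac{1}{336}\right) = 353 \left(350 + \frac{79}{112}\right) = 353 \cdot \frac{39279}{112} = \frac{13865487}{112}$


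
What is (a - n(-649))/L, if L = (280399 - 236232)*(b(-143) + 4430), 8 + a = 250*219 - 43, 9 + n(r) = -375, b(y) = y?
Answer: 18361/63114643 ≈ 0.00029091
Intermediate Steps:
n(r) = -384 (n(r) = -9 - 375 = -384)
a = 54699 (a = -8 + (250*219 - 43) = -8 + (54750 - 43) = -8 + 54707 = 54699)
L = 189343929 (L = (280399 - 236232)*(-143 + 4430) = 44167*4287 = 189343929)
(a - n(-649))/L = (54699 - 1*(-384))/189343929 = (54699 + 384)*(1/189343929) = 55083*(1/189343929) = 18361/63114643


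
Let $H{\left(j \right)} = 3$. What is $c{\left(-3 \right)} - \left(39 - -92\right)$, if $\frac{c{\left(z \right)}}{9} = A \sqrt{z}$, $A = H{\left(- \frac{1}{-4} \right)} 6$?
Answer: $-131 + 162 i \sqrt{3} \approx -131.0 + 280.59 i$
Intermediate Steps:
$A = 18$ ($A = 3 \cdot 6 = 18$)
$c{\left(z \right)} = 162 \sqrt{z}$ ($c{\left(z \right)} = 9 \cdot 18 \sqrt{z} = 162 \sqrt{z}$)
$c{\left(-3 \right)} - \left(39 - -92\right) = 162 \sqrt{-3} - \left(39 - -92\right) = 162 i \sqrt{3} - \left(39 + 92\right) = 162 i \sqrt{3} - 131 = -131 + 162 i \sqrt{3}$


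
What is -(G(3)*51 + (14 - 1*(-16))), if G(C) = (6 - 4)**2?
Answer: -234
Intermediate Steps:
G(C) = 4 (G(C) = 2**2 = 4)
-(G(3)*51 + (14 - 1*(-16))) = -(4*51 + (14 - 1*(-16))) = -(204 + (14 + 16)) = -(204 + 30) = -1*234 = -234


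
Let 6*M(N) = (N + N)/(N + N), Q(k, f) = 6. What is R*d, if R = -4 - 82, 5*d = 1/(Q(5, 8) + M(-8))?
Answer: -516/185 ≈ -2.7892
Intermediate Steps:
M(N) = ⅙ (M(N) = ((N + N)/(N + N))/6 = ((2*N)/((2*N)))/6 = ((2*N)*(1/(2*N)))/6 = (⅙)*1 = ⅙)
d = 6/185 (d = 1/(5*(6 + ⅙)) = 1/(5*(37/6)) = (⅕)*(6/37) = 6/185 ≈ 0.032432)
R = -86
R*d = -86*6/185 = -516/185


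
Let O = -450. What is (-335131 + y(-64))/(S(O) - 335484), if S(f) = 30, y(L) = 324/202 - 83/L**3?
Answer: 8873068191553/8881662590976 ≈ 0.99903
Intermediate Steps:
y(L) = 162/101 - 83/L**3 (y(L) = 324*(1/202) - 83/L**3 = 162/101 - 83/L**3)
(-335131 + y(-64))/(S(O) - 335484) = (-335131 + (162/101 - 83/(-64)**3))/(30 - 335484) = (-335131 + (162/101 - 83*(-1/262144)))/(-335454) = (-335131 + (162/101 + 83/262144))*(-1/335454) = (-335131 + 42475711/26476544)*(-1/335454) = -8873068191553/26476544*(-1/335454) = 8873068191553/8881662590976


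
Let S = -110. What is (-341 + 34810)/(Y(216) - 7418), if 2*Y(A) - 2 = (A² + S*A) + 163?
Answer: 68938/8225 ≈ 8.3815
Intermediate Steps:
Y(A) = 165/2 + A²/2 - 55*A (Y(A) = 1 + ((A² - 110*A) + 163)/2 = 1 + (163 + A² - 110*A)/2 = 1 + (163/2 + A²/2 - 55*A) = 165/2 + A²/2 - 55*A)
(-341 + 34810)/(Y(216) - 7418) = (-341 + 34810)/((165/2 + (½)*216² - 55*216) - 7418) = 34469/((165/2 + (½)*46656 - 11880) - 7418) = 34469/((165/2 + 23328 - 11880) - 7418) = 34469/(23061/2 - 7418) = 34469/(8225/2) = 34469*(2/8225) = 68938/8225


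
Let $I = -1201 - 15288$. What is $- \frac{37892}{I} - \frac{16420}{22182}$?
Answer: $\frac{284885482}{182879499} \approx 1.5578$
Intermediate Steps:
$I = -16489$
$- \frac{37892}{I} - \frac{16420}{22182} = - \frac{37892}{-16489} - \frac{16420}{22182} = \left(-37892\right) \left(- \frac{1}{16489}\right) - \frac{8210}{11091} = \frac{37892}{16489} - \frac{8210}{11091} = \frac{284885482}{182879499}$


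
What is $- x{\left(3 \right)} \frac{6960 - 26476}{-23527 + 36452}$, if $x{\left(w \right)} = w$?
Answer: $\frac{58548}{12925} \approx 4.5298$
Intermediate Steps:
$- x{\left(3 \right)} \frac{6960 - 26476}{-23527 + 36452} = - 3 \frac{6960 - 26476}{-23527 + 36452} = - 3 \left(- \frac{19516}{12925}\right) = - 3 \left(\left(-19516\right) \frac{1}{12925}\right) = - \frac{3 \left(-19516\right)}{12925} = \left(-1\right) \left(- \frac{58548}{12925}\right) = \frac{58548}{12925}$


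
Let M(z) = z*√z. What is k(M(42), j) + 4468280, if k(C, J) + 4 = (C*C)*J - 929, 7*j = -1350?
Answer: -9821053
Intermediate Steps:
j = -1350/7 (j = (⅐)*(-1350) = -1350/7 ≈ -192.86)
M(z) = z^(3/2)
k(C, J) = -933 + J*C² (k(C, J) = -4 + ((C*C)*J - 929) = -4 + (C²*J - 929) = -4 + (J*C² - 929) = -4 + (-929 + J*C²) = -933 + J*C²)
k(M(42), j) + 4468280 = (-933 - 1350*(42^(3/2))²/7) + 4468280 = (-933 - 1350*(42*√42)²/7) + 4468280 = (-933 - 1350/7*74088) + 4468280 = (-933 - 14288400) + 4468280 = -14289333 + 4468280 = -9821053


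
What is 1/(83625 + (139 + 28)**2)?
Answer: 1/111514 ≈ 8.9675e-6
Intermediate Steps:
1/(83625 + (139 + 28)**2) = 1/(83625 + 167**2) = 1/(83625 + 27889) = 1/111514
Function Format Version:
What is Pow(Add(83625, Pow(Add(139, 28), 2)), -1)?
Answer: Rational(1, 111514) ≈ 8.9675e-6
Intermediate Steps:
Pow(Add(83625, Pow(Add(139, 28), 2)), -1) = Pow(Add(83625, Pow(167, 2)), -1) = Pow(Add(83625, 27889), -1) = Pow(111514, -1) = Rational(1, 111514)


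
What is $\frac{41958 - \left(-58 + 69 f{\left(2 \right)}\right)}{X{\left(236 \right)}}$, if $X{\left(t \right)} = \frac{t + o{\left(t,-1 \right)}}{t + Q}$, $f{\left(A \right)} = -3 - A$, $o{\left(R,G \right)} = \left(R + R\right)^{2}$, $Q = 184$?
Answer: $\frac{42361}{531} \approx 79.776$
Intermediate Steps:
$o{\left(R,G \right)} = 4 R^{2}$ ($o{\left(R,G \right)} = \left(2 R\right)^{2} = 4 R^{2}$)
$X{\left(t \right)} = \frac{t + 4 t^{2}}{184 + t}$ ($X{\left(t \right)} = \frac{t + 4 t^{2}}{t + 184} = \frac{t + 4 t^{2}}{184 + t}$)
$\frac{41958 - \left(-58 + 69 f{\left(2 \right)}\right)}{X{\left(236 \right)}} = \frac{41958 - \left(-58 + 69 \left(-3 - 2\right)\right)}{236 \frac{1}{184 + 236} \left(1 + 4 \cdot 236\right)} = \frac{41958 - \left(-58 + 69 \left(-3 - 2\right)\right)}{236 \cdot \frac{1}{420} \left(1 + 944\right)} = \frac{41958 + \left(58 - -345\right)}{236 \cdot \frac{1}{420} \cdot 945} = \frac{41958 + \left(58 + 345\right)}{531} = \left(41958 + 403\right) \frac{1}{531} = 42361 \cdot \frac{1}{531} = \frac{42361}{531}$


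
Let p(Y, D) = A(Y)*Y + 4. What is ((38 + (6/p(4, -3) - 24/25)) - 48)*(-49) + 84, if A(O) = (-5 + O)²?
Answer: 58429/100 ≈ 584.29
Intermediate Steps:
p(Y, D) = 4 + Y*(-5 + Y)² (p(Y, D) = (-5 + Y)²*Y + 4 = Y*(-5 + Y)² + 4 = 4 + Y*(-5 + Y)²)
((38 + (6/p(4, -3) - 24/25)) - 48)*(-49) + 84 = ((38 + (6/(4 + 4*(-5 + 4)²) - 24/25)) - 48)*(-49) + 84 = ((38 + (6/(4 + 4*(-1)²) - 24*1/25)) - 48)*(-49) + 84 = ((38 + (6/(4 + 4*1) - 24/25)) - 48)*(-49) + 84 = ((38 + (6/(4 + 4) - 24/25)) - 48)*(-49) + 84 = ((38 + (6/8 - 24/25)) - 48)*(-49) + 84 = ((38 + (6*(⅛) - 24/25)) - 48)*(-49) + 84 = ((38 + (¾ - 24/25)) - 48)*(-49) + 84 = ((38 - 21/100) - 48)*(-49) + 84 = (3779/100 - 48)*(-49) + 84 = -1021/100*(-49) + 84 = 50029/100 + 84 = 58429/100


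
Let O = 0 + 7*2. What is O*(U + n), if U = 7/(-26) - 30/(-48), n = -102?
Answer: -73997/52 ≈ -1423.0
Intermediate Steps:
U = 37/104 (U = 7*(-1/26) - 30*(-1/48) = -7/26 + 5/8 = 37/104 ≈ 0.35577)
O = 14 (O = 0 + 14 = 14)
O*(U + n) = 14*(37/104 - 102) = 14*(-10571/104) = -73997/52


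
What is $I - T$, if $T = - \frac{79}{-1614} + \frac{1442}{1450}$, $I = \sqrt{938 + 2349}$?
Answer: $- \frac{1220969}{1170150} + \sqrt{3287} \approx 56.289$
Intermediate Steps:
$I = \sqrt{3287} \approx 57.332$
$T = \frac{1220969}{1170150}$ ($T = \left(-79\right) \left(- \frac{1}{1614}\right) + 1442 \cdot \frac{1}{1450} = \frac{79}{1614} + \frac{721}{725} = \frac{1220969}{1170150} \approx 1.0434$)
$I - T = \sqrt{3287} - \frac{1220969}{1170150} = - \frac{1220969}{1170150} + \sqrt{3287}$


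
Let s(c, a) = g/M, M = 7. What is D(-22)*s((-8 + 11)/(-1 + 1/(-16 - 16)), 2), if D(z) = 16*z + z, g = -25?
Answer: 9350/7 ≈ 1335.7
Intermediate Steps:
D(z) = 17*z
s(c, a) = -25/7
D(-22)*s((-8 + 11)/(-1 + 1/(-16 - 16)), 2) = (17*(-22))*(-25/7) = -374*(-25/7) = 9350/7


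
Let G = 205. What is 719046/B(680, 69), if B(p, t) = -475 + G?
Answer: -39947/15 ≈ -2663.1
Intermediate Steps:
B(p, t) = -270 (B(p, t) = -475 + 205 = -270)
719046/B(680, 69) = 719046/(-270) = 719046*(-1/270) = -39947/15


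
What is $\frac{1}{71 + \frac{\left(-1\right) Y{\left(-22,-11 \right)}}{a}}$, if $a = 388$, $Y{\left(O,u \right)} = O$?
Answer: $\frac{194}{13785} \approx 0.014073$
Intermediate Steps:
$\frac{1}{71 + \frac{\left(-1\right) Y{\left(-22,-11 \right)}}{a}} = \frac{1}{71 + \frac{\left(-1\right) \left(-22\right)}{388}} = \frac{1}{71 + 22 \cdot \frac{1}{388}} = \frac{1}{71 + \frac{11}{194}} = \frac{1}{\frac{13785}{194}} = \frac{194}{13785}$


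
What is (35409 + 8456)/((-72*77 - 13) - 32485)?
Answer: -43865/38042 ≈ -1.1531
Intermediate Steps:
(35409 + 8456)/((-72*77 - 13) - 32485) = 43865/((-5544 - 13) - 32485) = 43865/(-5557 - 32485) = 43865/(-38042) = 43865*(-1/38042) = -43865/38042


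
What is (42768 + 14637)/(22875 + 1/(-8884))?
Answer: 509986020/203221499 ≈ 2.5095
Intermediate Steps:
(42768 + 14637)/(22875 + 1/(-8884)) = 57405/(22875 - 1/8884) = 57405/(203221499/8884) = 57405*(8884/203221499) = 509986020/203221499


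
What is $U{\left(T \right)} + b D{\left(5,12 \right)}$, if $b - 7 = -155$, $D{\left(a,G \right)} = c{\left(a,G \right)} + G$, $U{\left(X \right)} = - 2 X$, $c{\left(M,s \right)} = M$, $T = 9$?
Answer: $-2534$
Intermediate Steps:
$D{\left(a,G \right)} = G + a$ ($D{\left(a,G \right)} = a + G = G + a$)
$b = -148$ ($b = 7 - 155 = -148$)
$U{\left(T \right)} + b D{\left(5,12 \right)} = \left(-2\right) 9 - 148 \left(12 + 5\right) = -18 - 2516 = -2534$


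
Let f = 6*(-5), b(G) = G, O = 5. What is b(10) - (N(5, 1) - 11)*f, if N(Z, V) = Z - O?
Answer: -320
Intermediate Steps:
N(Z, V) = -5 + Z (N(Z, V) = Z - 1*5 = Z - 5 = -5 + Z)
f = -30
b(10) - (N(5, 1) - 11)*f = 10 - ((-5 + 5) - 11)*(-30) = 10 - (0 - 11)*(-30) = 10 - (-11)*(-30) = 10 - 1*330 = 10 - 330 = -320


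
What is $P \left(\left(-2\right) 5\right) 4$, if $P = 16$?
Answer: $-640$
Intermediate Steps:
$P \left(\left(-2\right) 5\right) 4 = 16 \left(\left(-2\right) 5\right) 4 = 16 \left(-10\right) 4 = \left(-160\right) 4 = -640$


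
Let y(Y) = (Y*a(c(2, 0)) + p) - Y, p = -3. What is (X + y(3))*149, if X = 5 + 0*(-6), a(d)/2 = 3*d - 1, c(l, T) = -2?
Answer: -6407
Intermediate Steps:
a(d) = -2 + 6*d (a(d) = 2*(3*d - 1) = 2*(-1 + 3*d) = -2 + 6*d)
y(Y) = -3 - 15*Y (y(Y) = (Y*(-2 + 6*(-2)) - 3) - Y = (Y*(-2 - 12) - 3) - Y = (Y*(-14) - 3) - Y = (-14*Y - 3) - Y = (-3 - 14*Y) - Y = -3 - 15*Y)
X = 5 (X = 5 + 0 = 5)
(X + y(3))*149 = (5 + (-3 - 15*3))*149 = (5 + (-3 - 45))*149 = (5 - 48)*149 = -43*149 = -6407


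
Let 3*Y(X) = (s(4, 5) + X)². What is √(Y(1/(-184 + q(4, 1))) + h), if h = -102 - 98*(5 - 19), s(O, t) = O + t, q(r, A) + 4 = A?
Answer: √408183042/561 ≈ 36.013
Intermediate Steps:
q(r, A) = -4 + A
Y(X) = (9 + X)²/3 (Y(X) = ((4 + 5) + X)²/3 = (9 + X)²/3)
h = 1270 (h = -102 - 98*(-14) = -102 + 1372 = 1270)
√(Y(1/(-184 + q(4, 1))) + h) = √((9 + 1/(-184 + (-4 + 1)))²/3 + 1270) = √((9 + 1/(-184 - 3))²/3 + 1270) = √((9 + 1/(-187))²/3 + 1270) = √((9 - 1/187)²/3 + 1270) = √((1682/187)²/3 + 1270) = √((⅓)*(2829124/34969) + 1270) = √(2829124/104907 + 1270) = √(136061014/104907) = √408183042/561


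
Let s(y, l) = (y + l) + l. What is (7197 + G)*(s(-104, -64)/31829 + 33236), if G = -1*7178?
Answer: 20099499828/31829 ≈ 6.3148e+5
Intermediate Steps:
s(y, l) = y + 2*l (s(y, l) = (l + y) + l = y + 2*l)
G = -7178
(7197 + G)*(s(-104, -64)/31829 + 33236) = (7197 - 7178)*((-104 + 2*(-64))/31829 + 33236) = 19*((-104 - 128)*(1/31829) + 33236) = 19*(-232*1/31829 + 33236) = 19*(-232/31829 + 33236) = 19*(1057868412/31829) = 20099499828/31829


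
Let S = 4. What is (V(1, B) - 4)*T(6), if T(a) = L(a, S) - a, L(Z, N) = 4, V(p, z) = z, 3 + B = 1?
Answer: 12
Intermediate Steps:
B = -2 (B = -3 + 1 = -2)
T(a) = 4 - a
(V(1, B) - 4)*T(6) = (-2 - 4)*(4 - 1*6) = -6*(4 - 6) = -6*(-2) = 12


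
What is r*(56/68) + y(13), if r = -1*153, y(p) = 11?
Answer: -115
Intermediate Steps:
r = -153
r*(56/68) + y(13) = -8568/68 + 11 = -153*14/17 + 11 = -126 + 11 = -115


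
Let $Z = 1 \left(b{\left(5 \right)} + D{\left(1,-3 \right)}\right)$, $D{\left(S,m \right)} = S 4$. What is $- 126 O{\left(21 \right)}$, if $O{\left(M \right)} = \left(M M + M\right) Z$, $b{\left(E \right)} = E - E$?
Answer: $-232848$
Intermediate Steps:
$D{\left(S,m \right)} = 4 S$
$b{\left(E \right)} = 0$
$Z = 4$ ($Z = 1 \left(0 + 4 \cdot 1\right) = 1 \left(0 + 4\right) = 1 \cdot 4 = 4$)
$O{\left(M \right)} = 4 M + 4 M^{2}$ ($O{\left(M \right)} = \left(M M + M\right) 4 = \left(M^{2} + M\right) 4 = \left(M + M^{2}\right) 4 = 4 M + 4 M^{2}$)
$- 126 O{\left(21 \right)} = - 126 \cdot 4 \cdot 21 \left(1 + 21\right) = - 126 \cdot 4 \cdot 21 \cdot 22 = \left(-126\right) 1848 = -232848$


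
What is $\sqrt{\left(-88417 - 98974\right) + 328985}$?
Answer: $\sqrt{141594} \approx 376.29$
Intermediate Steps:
$\sqrt{\left(-88417 - 98974\right) + 328985} = \sqrt{-187391 + 328985} = \sqrt{141594}$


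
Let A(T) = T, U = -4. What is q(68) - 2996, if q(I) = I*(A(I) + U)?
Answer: 1356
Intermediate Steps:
q(I) = I*(-4 + I) (q(I) = I*(I - 4) = I*(-4 + I))
q(68) - 2996 = 68*(-4 + 68) - 2996 = 68*64 - 2996 = 4352 - 2996 = 1356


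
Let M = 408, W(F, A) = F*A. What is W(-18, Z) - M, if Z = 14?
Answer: -660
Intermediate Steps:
W(F, A) = A*F
W(-18, Z) - M = 14*(-18) - 1*408 = -252 - 408 = -660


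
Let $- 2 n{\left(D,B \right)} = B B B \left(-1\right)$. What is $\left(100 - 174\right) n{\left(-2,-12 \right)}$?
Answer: $63936$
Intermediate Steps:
$n{\left(D,B \right)} = \frac{B^{3}}{2}$ ($n{\left(D,B \right)} = - \frac{B B B \left(-1\right)}{2} = - \frac{B^{2} \left(- B\right)}{2} = - \frac{\left(-1\right) B^{3}}{2} = \frac{B^{3}}{2}$)
$\left(100 - 174\right) n{\left(-2,-12 \right)} = \left(100 - 174\right) \frac{\left(-12\right)^{3}}{2} = - 74 \cdot \frac{1}{2} \left(-1728\right) = \left(-74\right) \left(-864\right) = 63936$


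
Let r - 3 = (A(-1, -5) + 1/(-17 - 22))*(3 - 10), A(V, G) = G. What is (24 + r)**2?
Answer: 5880625/1521 ≈ 3866.3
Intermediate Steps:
r = 1489/39 (r = 3 + (-5 + 1/(-17 - 22))*(3 - 10) = 3 + (-5 + 1/(-39))*(-7) = 3 + (-5 - 1/39)*(-7) = 3 - 196/39*(-7) = 3 + 1372/39 = 1489/39 ≈ 38.180)
(24 + r)**2 = (24 + 1489/39)**2 = (2425/39)**2 = 5880625/1521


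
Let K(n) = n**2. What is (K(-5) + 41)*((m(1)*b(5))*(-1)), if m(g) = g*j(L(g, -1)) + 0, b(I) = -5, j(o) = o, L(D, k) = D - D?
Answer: 0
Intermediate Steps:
L(D, k) = 0
m(g) = 0 (m(g) = g*0 + 0 = 0 + 0 = 0)
(K(-5) + 41)*((m(1)*b(5))*(-1)) = ((-5)**2 + 41)*((0*(-5))*(-1)) = (25 + 41)*(0*(-1)) = 66*0 = 0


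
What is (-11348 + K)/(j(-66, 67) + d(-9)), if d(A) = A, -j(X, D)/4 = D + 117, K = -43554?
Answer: 54902/745 ≈ 73.694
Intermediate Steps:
j(X, D) = -468 - 4*D (j(X, D) = -4*(D + 117) = -4*(117 + D) = -468 - 4*D)
(-11348 + K)/(j(-66, 67) + d(-9)) = (-11348 - 43554)/((-468 - 4*67) - 9) = -54902/((-468 - 268) - 9) = -54902/(-736 - 9) = -54902/(-745) = -54902*(-1/745) = 54902/745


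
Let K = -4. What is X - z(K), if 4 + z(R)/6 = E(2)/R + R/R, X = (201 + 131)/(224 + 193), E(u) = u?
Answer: 9089/417 ≈ 21.796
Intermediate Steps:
X = 332/417 ≈ 0.79616
z(R) = -18 + 12/R (z(R) = -24 + 6*(2/R + R/R) = -24 + 6*(2/R + 1) = -24 + 6*(1 + 2/R) = -24 + (6 + 12/R) = -18 + 12/R)
X - z(K) = 332/417 - (-18 + 12/(-4)) = 332/417 - (-18 + 12*(-¼)) = 332/417 - (-18 - 3) = 332/417 - 1*(-21) = 332/417 + 21 = 9089/417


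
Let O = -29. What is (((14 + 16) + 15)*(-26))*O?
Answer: 33930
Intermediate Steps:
(((14 + 16) + 15)*(-26))*O = (((14 + 16) + 15)*(-26))*(-29) = ((30 + 15)*(-26))*(-29) = (45*(-26))*(-29) = -1170*(-29) = 33930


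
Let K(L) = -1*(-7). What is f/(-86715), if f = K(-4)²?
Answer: -49/86715 ≈ -0.00056507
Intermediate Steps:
K(L) = 7
f = 49 (f = 7² = 49)
f/(-86715) = 49/(-86715) = 49*(-1/86715) = -49/86715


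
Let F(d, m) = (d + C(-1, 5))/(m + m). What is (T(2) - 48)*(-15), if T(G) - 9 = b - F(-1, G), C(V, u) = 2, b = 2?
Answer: 2235/4 ≈ 558.75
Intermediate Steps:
F(d, m) = (2 + d)/(2*m) (F(d, m) = (d + 2)/(m + m) = (2 + d)/((2*m)) = (2 + d)*(1/(2*m)) = (2 + d)/(2*m))
T(G) = 11 - 1/(2*G) (T(G) = 9 + (2 - (2 - 1)/(2*G)) = 9 + (2 - 1/(2*G)) = 11 - 1/(2*G))
(T(2) - 48)*(-15) = ((11 - 1/2/2) - 48)*(-15) = ((11 - 1/2*1/2) - 48)*(-15) = ((11 - 1/4) - 48)*(-15) = (43/4 - 48)*(-15) = -149/4*(-15) = 2235/4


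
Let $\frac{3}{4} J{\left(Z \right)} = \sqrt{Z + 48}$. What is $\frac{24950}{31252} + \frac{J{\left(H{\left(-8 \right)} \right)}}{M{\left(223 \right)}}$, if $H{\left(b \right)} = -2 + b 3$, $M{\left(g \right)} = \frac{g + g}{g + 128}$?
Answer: $\frac{12475}{15626} + \frac{234 \sqrt{22}}{223} \approx 5.7201$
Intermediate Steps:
$M{\left(g \right)} = \frac{2 g}{128 + g}$
$H{\left(b \right)} = -2 + 3 b$
$J{\left(Z \right)} = \frac{4 \sqrt{48 + Z}}{3}$ ($J{\left(Z \right)} = \frac{4 \sqrt{Z + 48}}{3} = \frac{4 \sqrt{48 + Z}}{3}$)
$\frac{24950}{31252} + \frac{J{\left(H{\left(-8 \right)} \right)}}{M{\left(223 \right)}} = \frac{24950}{31252} + \frac{\frac{4}{3} \sqrt{48 + \left(-2 + 3 \left(-8\right)\right)}}{2 \cdot 223 \frac{1}{128 + 223}} = 24950 \cdot \frac{1}{31252} + \frac{\frac{4}{3} \sqrt{48 - 26}}{2 \cdot 223 \cdot \frac{1}{351}} = \frac{12475}{15626} + \frac{\frac{4}{3} \sqrt{48 - 26}}{2 \cdot 223 \cdot \frac{1}{351}} = \frac{12475}{15626} + \frac{\frac{4}{3} \sqrt{22}}{\frac{446}{351}} = \frac{12475}{15626} + \frac{4 \sqrt{22}}{3} \cdot \frac{351}{446} = \frac{12475}{15626} + \frac{234 \sqrt{22}}{223}$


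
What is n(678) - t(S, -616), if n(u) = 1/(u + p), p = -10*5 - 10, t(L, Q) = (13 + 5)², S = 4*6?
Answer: -200231/618 ≈ -324.00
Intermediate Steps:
S = 24
t(L, Q) = 324 (t(L, Q) = 18² = 324)
p = -60 (p = -50 - 10 = -60)
n(u) = 1/(-60 + u) (n(u) = 1/(u - 60) = 1/(-60 + u))
n(678) - t(S, -616) = 1/(-60 + 678) - 1*324 = 1/618 - 324 = -200231/618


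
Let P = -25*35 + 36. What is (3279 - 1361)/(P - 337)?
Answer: -137/84 ≈ -1.6310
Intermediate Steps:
P = -839 (P = -875 + 36 = -839)
(3279 - 1361)/(P - 337) = (3279 - 1361)/(-839 - 337) = 1918/(-1176) = 1918*(-1/1176) = -137/84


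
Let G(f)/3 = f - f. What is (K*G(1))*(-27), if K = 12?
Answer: 0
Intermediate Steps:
G(f) = 0 (G(f) = 3*(f - f) = 3*0 = 0)
(K*G(1))*(-27) = (12*0)*(-27) = 0*(-27) = 0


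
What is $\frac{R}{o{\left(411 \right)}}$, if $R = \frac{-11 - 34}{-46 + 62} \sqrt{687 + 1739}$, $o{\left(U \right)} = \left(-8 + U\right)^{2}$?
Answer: $- \frac{45 \sqrt{2426}}{2598544} \approx -0.00085296$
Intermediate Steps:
$R = - \frac{45 \sqrt{2426}}{16}$ ($R = - \frac{45}{16} \sqrt{2426} = \left(-45\right) \frac{1}{16} \sqrt{2426} = - \frac{45 \sqrt{2426}}{16} \approx -138.53$)
$\frac{R}{o{\left(411 \right)}} = \frac{\left(- \frac{45}{16}\right) \sqrt{2426}}{\left(-8 + 411\right)^{2}} = \frac{\left(- \frac{45}{16}\right) \sqrt{2426}}{403^{2}} = \frac{\left(- \frac{45}{16}\right) \sqrt{2426}}{162409} = - \frac{45 \sqrt{2426}}{16} \cdot \frac{1}{162409} = - \frac{45 \sqrt{2426}}{2598544}$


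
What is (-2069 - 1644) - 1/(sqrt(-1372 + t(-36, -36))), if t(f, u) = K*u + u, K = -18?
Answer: -3713 + I*sqrt(190)/380 ≈ -3713.0 + 0.036274*I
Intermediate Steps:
t(f, u) = -17*u (t(f, u) = -18*u + u = -17*u)
(-2069 - 1644) - 1/(sqrt(-1372 + t(-36, -36))) = (-2069 - 1644) - 1/(sqrt(-1372 - 17*(-36))) = -3713 - 1/(sqrt(-1372 + 612)) = -3713 - 1/(sqrt(-760)) = -3713 - 1/(2*I*sqrt(190)) = -3713 - (-1)*I*sqrt(190)/380 = -3713 + I*sqrt(190)/380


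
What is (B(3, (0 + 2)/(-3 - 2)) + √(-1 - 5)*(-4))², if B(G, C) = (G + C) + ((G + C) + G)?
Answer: (41 - 20*I*√6)²/25 ≈ -28.76 - 160.69*I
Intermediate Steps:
B(G, C) = 2*C + 3*G (B(G, C) = (C + G) + ((C + G) + G) = (C + G) + (C + 2*G) = 2*C + 3*G)
(B(3, (0 + 2)/(-3 - 2)) + √(-1 - 5)*(-4))² = ((2*((0 + 2)/(-3 - 2)) + 3*3) + √(-1 - 5)*(-4))² = ((2*(2/(-5)) + 9) + √(-6)*(-4))² = ((2*(2*(-⅕)) + 9) + (I*√6)*(-4))² = ((2*(-⅖) + 9) - 4*I*√6)² = ((-⅘ + 9) - 4*I*√6)² = (41/5 - 4*I*√6)²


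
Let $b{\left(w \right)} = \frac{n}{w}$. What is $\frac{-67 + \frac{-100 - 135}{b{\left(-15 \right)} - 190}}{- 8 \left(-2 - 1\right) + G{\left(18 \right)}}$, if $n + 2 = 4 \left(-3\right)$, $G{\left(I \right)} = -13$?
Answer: $- \frac{186487}{31196} \approx -5.9779$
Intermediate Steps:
$n = -14$ ($n = -2 + 4 \left(-3\right) = -2 - 12 = -14$)
$b{\left(w \right)} = - \frac{14}{w}$
$\frac{-67 + \frac{-100 - 135}{b{\left(-15 \right)} - 190}}{- 8 \left(-2 - 1\right) + G{\left(18 \right)}} = \frac{-67 + \frac{-100 - 135}{- \frac{14}{-15} - 190}}{- 8 \left(-2 - 1\right) - 13} = \frac{-67 - \frac{235}{\left(-14\right) \left(- \frac{1}{15}\right) - 190}}{\left(-8\right) \left(-3\right) - 13} = \frac{-67 - \frac{235}{\frac{14}{15} - 190}}{24 - 13} = \frac{-67 - \frac{235}{- \frac{2836}{15}}}{11} = \left(-67 - - \frac{3525}{2836}\right) \frac{1}{11} = \left(-67 + \frac{3525}{2836}\right) \frac{1}{11} = \left(- \frac{186487}{2836}\right) \frac{1}{11} = - \frac{186487}{31196}$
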